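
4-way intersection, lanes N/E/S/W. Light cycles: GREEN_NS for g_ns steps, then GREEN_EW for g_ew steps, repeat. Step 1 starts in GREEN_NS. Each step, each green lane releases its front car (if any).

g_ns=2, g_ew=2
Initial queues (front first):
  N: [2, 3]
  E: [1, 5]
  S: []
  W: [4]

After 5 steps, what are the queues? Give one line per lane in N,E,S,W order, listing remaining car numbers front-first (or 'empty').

Step 1 [NS]: N:car2-GO,E:wait,S:empty,W:wait | queues: N=1 E=2 S=0 W=1
Step 2 [NS]: N:car3-GO,E:wait,S:empty,W:wait | queues: N=0 E=2 S=0 W=1
Step 3 [EW]: N:wait,E:car1-GO,S:wait,W:car4-GO | queues: N=0 E=1 S=0 W=0
Step 4 [EW]: N:wait,E:car5-GO,S:wait,W:empty | queues: N=0 E=0 S=0 W=0

N: empty
E: empty
S: empty
W: empty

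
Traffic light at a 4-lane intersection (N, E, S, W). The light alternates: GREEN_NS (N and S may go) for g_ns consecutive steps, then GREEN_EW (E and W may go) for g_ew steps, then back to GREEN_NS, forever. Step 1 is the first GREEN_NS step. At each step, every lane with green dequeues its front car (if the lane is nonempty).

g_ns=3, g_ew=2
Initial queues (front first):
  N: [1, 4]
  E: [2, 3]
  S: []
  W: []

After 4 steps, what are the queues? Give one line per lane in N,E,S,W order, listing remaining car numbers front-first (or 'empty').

Step 1 [NS]: N:car1-GO,E:wait,S:empty,W:wait | queues: N=1 E=2 S=0 W=0
Step 2 [NS]: N:car4-GO,E:wait,S:empty,W:wait | queues: N=0 E=2 S=0 W=0
Step 3 [NS]: N:empty,E:wait,S:empty,W:wait | queues: N=0 E=2 S=0 W=0
Step 4 [EW]: N:wait,E:car2-GO,S:wait,W:empty | queues: N=0 E=1 S=0 W=0

N: empty
E: 3
S: empty
W: empty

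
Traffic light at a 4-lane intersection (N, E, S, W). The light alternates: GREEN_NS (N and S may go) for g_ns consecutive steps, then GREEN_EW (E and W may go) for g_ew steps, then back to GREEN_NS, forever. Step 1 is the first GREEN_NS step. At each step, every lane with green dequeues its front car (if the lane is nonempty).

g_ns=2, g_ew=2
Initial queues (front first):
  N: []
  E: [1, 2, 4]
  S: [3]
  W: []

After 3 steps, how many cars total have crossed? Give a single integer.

Step 1 [NS]: N:empty,E:wait,S:car3-GO,W:wait | queues: N=0 E=3 S=0 W=0
Step 2 [NS]: N:empty,E:wait,S:empty,W:wait | queues: N=0 E=3 S=0 W=0
Step 3 [EW]: N:wait,E:car1-GO,S:wait,W:empty | queues: N=0 E=2 S=0 W=0
Cars crossed by step 3: 2

Answer: 2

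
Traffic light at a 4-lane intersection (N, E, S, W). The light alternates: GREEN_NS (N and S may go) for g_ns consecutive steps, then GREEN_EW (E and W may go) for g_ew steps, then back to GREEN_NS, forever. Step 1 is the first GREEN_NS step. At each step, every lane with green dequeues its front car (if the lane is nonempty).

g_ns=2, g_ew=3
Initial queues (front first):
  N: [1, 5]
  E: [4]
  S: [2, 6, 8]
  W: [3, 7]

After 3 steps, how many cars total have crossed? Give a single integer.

Answer: 6

Derivation:
Step 1 [NS]: N:car1-GO,E:wait,S:car2-GO,W:wait | queues: N=1 E=1 S=2 W=2
Step 2 [NS]: N:car5-GO,E:wait,S:car6-GO,W:wait | queues: N=0 E=1 S=1 W=2
Step 3 [EW]: N:wait,E:car4-GO,S:wait,W:car3-GO | queues: N=0 E=0 S=1 W=1
Cars crossed by step 3: 6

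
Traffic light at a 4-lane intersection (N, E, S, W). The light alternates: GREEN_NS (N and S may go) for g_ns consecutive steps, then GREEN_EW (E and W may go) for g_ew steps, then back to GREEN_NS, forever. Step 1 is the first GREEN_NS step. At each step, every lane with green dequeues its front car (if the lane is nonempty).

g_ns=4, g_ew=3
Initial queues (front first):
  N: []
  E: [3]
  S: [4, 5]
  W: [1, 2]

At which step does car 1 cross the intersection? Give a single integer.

Step 1 [NS]: N:empty,E:wait,S:car4-GO,W:wait | queues: N=0 E=1 S=1 W=2
Step 2 [NS]: N:empty,E:wait,S:car5-GO,W:wait | queues: N=0 E=1 S=0 W=2
Step 3 [NS]: N:empty,E:wait,S:empty,W:wait | queues: N=0 E=1 S=0 W=2
Step 4 [NS]: N:empty,E:wait,S:empty,W:wait | queues: N=0 E=1 S=0 W=2
Step 5 [EW]: N:wait,E:car3-GO,S:wait,W:car1-GO | queues: N=0 E=0 S=0 W=1
Step 6 [EW]: N:wait,E:empty,S:wait,W:car2-GO | queues: N=0 E=0 S=0 W=0
Car 1 crosses at step 5

5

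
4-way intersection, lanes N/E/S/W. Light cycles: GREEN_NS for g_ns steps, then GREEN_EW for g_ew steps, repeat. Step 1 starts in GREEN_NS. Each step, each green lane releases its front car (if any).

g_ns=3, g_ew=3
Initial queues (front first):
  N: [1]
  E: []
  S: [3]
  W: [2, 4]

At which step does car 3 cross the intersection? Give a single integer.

Step 1 [NS]: N:car1-GO,E:wait,S:car3-GO,W:wait | queues: N=0 E=0 S=0 W=2
Step 2 [NS]: N:empty,E:wait,S:empty,W:wait | queues: N=0 E=0 S=0 W=2
Step 3 [NS]: N:empty,E:wait,S:empty,W:wait | queues: N=0 E=0 S=0 W=2
Step 4 [EW]: N:wait,E:empty,S:wait,W:car2-GO | queues: N=0 E=0 S=0 W=1
Step 5 [EW]: N:wait,E:empty,S:wait,W:car4-GO | queues: N=0 E=0 S=0 W=0
Car 3 crosses at step 1

1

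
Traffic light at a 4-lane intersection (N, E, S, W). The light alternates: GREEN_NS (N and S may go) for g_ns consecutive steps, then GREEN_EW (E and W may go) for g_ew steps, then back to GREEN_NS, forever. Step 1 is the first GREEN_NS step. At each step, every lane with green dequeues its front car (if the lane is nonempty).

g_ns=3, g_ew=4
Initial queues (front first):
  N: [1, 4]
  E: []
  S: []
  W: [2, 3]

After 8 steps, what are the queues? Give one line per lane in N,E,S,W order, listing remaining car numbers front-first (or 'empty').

Step 1 [NS]: N:car1-GO,E:wait,S:empty,W:wait | queues: N=1 E=0 S=0 W=2
Step 2 [NS]: N:car4-GO,E:wait,S:empty,W:wait | queues: N=0 E=0 S=0 W=2
Step 3 [NS]: N:empty,E:wait,S:empty,W:wait | queues: N=0 E=0 S=0 W=2
Step 4 [EW]: N:wait,E:empty,S:wait,W:car2-GO | queues: N=0 E=0 S=0 W=1
Step 5 [EW]: N:wait,E:empty,S:wait,W:car3-GO | queues: N=0 E=0 S=0 W=0

N: empty
E: empty
S: empty
W: empty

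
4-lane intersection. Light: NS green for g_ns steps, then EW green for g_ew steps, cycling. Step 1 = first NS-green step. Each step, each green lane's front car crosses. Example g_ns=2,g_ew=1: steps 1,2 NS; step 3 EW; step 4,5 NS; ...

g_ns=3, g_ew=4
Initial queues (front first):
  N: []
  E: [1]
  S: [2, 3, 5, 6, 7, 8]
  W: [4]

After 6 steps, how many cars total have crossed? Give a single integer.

Step 1 [NS]: N:empty,E:wait,S:car2-GO,W:wait | queues: N=0 E=1 S=5 W=1
Step 2 [NS]: N:empty,E:wait,S:car3-GO,W:wait | queues: N=0 E=1 S=4 W=1
Step 3 [NS]: N:empty,E:wait,S:car5-GO,W:wait | queues: N=0 E=1 S=3 W=1
Step 4 [EW]: N:wait,E:car1-GO,S:wait,W:car4-GO | queues: N=0 E=0 S=3 W=0
Step 5 [EW]: N:wait,E:empty,S:wait,W:empty | queues: N=0 E=0 S=3 W=0
Step 6 [EW]: N:wait,E:empty,S:wait,W:empty | queues: N=0 E=0 S=3 W=0
Cars crossed by step 6: 5

Answer: 5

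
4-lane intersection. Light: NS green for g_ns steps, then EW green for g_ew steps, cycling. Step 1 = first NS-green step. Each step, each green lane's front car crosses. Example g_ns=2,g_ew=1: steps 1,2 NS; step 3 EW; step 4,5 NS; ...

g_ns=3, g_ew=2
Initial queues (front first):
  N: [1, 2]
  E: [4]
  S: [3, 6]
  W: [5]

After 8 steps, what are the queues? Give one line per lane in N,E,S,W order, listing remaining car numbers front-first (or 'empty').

Step 1 [NS]: N:car1-GO,E:wait,S:car3-GO,W:wait | queues: N=1 E=1 S=1 W=1
Step 2 [NS]: N:car2-GO,E:wait,S:car6-GO,W:wait | queues: N=0 E=1 S=0 W=1
Step 3 [NS]: N:empty,E:wait,S:empty,W:wait | queues: N=0 E=1 S=0 W=1
Step 4 [EW]: N:wait,E:car4-GO,S:wait,W:car5-GO | queues: N=0 E=0 S=0 W=0

N: empty
E: empty
S: empty
W: empty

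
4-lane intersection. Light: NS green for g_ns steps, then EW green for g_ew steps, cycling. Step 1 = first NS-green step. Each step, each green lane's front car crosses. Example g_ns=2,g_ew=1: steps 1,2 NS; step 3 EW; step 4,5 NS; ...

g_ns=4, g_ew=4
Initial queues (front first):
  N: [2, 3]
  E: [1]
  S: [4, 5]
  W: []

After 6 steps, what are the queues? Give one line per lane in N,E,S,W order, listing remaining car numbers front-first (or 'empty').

Step 1 [NS]: N:car2-GO,E:wait,S:car4-GO,W:wait | queues: N=1 E=1 S=1 W=0
Step 2 [NS]: N:car3-GO,E:wait,S:car5-GO,W:wait | queues: N=0 E=1 S=0 W=0
Step 3 [NS]: N:empty,E:wait,S:empty,W:wait | queues: N=0 E=1 S=0 W=0
Step 4 [NS]: N:empty,E:wait,S:empty,W:wait | queues: N=0 E=1 S=0 W=0
Step 5 [EW]: N:wait,E:car1-GO,S:wait,W:empty | queues: N=0 E=0 S=0 W=0

N: empty
E: empty
S: empty
W: empty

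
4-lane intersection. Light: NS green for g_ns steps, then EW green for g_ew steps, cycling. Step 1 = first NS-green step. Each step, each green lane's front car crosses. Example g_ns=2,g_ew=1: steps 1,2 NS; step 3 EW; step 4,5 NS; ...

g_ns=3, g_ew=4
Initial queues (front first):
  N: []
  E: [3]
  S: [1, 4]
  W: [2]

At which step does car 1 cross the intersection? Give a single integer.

Step 1 [NS]: N:empty,E:wait,S:car1-GO,W:wait | queues: N=0 E=1 S=1 W=1
Step 2 [NS]: N:empty,E:wait,S:car4-GO,W:wait | queues: N=0 E=1 S=0 W=1
Step 3 [NS]: N:empty,E:wait,S:empty,W:wait | queues: N=0 E=1 S=0 W=1
Step 4 [EW]: N:wait,E:car3-GO,S:wait,W:car2-GO | queues: N=0 E=0 S=0 W=0
Car 1 crosses at step 1

1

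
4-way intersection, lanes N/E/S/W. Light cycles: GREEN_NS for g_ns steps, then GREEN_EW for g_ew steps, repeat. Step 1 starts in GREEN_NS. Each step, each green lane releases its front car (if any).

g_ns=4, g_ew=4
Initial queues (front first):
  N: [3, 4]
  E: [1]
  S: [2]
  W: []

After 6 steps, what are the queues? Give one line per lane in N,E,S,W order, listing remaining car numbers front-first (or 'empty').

Step 1 [NS]: N:car3-GO,E:wait,S:car2-GO,W:wait | queues: N=1 E=1 S=0 W=0
Step 2 [NS]: N:car4-GO,E:wait,S:empty,W:wait | queues: N=0 E=1 S=0 W=0
Step 3 [NS]: N:empty,E:wait,S:empty,W:wait | queues: N=0 E=1 S=0 W=0
Step 4 [NS]: N:empty,E:wait,S:empty,W:wait | queues: N=0 E=1 S=0 W=0
Step 5 [EW]: N:wait,E:car1-GO,S:wait,W:empty | queues: N=0 E=0 S=0 W=0

N: empty
E: empty
S: empty
W: empty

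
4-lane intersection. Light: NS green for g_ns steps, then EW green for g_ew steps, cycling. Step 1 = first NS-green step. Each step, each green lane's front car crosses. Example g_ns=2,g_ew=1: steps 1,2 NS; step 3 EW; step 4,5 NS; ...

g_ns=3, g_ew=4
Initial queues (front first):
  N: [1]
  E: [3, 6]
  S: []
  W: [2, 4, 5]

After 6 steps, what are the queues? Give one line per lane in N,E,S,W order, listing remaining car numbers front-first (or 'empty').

Step 1 [NS]: N:car1-GO,E:wait,S:empty,W:wait | queues: N=0 E=2 S=0 W=3
Step 2 [NS]: N:empty,E:wait,S:empty,W:wait | queues: N=0 E=2 S=0 W=3
Step 3 [NS]: N:empty,E:wait,S:empty,W:wait | queues: N=0 E=2 S=0 W=3
Step 4 [EW]: N:wait,E:car3-GO,S:wait,W:car2-GO | queues: N=0 E=1 S=0 W=2
Step 5 [EW]: N:wait,E:car6-GO,S:wait,W:car4-GO | queues: N=0 E=0 S=0 W=1
Step 6 [EW]: N:wait,E:empty,S:wait,W:car5-GO | queues: N=0 E=0 S=0 W=0

N: empty
E: empty
S: empty
W: empty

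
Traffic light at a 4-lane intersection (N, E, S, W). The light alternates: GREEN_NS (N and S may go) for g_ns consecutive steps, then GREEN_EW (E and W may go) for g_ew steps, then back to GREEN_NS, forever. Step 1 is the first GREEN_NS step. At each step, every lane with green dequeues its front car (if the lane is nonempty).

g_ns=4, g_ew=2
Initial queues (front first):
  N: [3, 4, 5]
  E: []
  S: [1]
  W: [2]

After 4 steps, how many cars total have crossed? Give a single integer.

Answer: 4

Derivation:
Step 1 [NS]: N:car3-GO,E:wait,S:car1-GO,W:wait | queues: N=2 E=0 S=0 W=1
Step 2 [NS]: N:car4-GO,E:wait,S:empty,W:wait | queues: N=1 E=0 S=0 W=1
Step 3 [NS]: N:car5-GO,E:wait,S:empty,W:wait | queues: N=0 E=0 S=0 W=1
Step 4 [NS]: N:empty,E:wait,S:empty,W:wait | queues: N=0 E=0 S=0 W=1
Cars crossed by step 4: 4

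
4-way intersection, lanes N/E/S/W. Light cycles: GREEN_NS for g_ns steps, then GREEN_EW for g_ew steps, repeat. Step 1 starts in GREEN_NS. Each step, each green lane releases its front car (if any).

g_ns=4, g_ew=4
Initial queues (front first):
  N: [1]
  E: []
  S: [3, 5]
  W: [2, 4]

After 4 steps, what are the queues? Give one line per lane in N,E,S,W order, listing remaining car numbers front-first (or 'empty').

Step 1 [NS]: N:car1-GO,E:wait,S:car3-GO,W:wait | queues: N=0 E=0 S=1 W=2
Step 2 [NS]: N:empty,E:wait,S:car5-GO,W:wait | queues: N=0 E=0 S=0 W=2
Step 3 [NS]: N:empty,E:wait,S:empty,W:wait | queues: N=0 E=0 S=0 W=2
Step 4 [NS]: N:empty,E:wait,S:empty,W:wait | queues: N=0 E=0 S=0 W=2

N: empty
E: empty
S: empty
W: 2 4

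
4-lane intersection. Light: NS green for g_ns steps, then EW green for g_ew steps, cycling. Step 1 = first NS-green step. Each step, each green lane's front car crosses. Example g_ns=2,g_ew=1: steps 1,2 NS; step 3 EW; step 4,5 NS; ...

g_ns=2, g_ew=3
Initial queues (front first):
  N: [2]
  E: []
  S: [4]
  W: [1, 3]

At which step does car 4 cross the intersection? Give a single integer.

Step 1 [NS]: N:car2-GO,E:wait,S:car4-GO,W:wait | queues: N=0 E=0 S=0 W=2
Step 2 [NS]: N:empty,E:wait,S:empty,W:wait | queues: N=0 E=0 S=0 W=2
Step 3 [EW]: N:wait,E:empty,S:wait,W:car1-GO | queues: N=0 E=0 S=0 W=1
Step 4 [EW]: N:wait,E:empty,S:wait,W:car3-GO | queues: N=0 E=0 S=0 W=0
Car 4 crosses at step 1

1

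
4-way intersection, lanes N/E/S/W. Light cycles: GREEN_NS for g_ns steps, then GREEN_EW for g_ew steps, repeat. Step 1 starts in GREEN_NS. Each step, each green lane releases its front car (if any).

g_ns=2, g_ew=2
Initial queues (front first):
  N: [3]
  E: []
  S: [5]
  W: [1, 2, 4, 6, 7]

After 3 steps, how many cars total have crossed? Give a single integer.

Step 1 [NS]: N:car3-GO,E:wait,S:car5-GO,W:wait | queues: N=0 E=0 S=0 W=5
Step 2 [NS]: N:empty,E:wait,S:empty,W:wait | queues: N=0 E=0 S=0 W=5
Step 3 [EW]: N:wait,E:empty,S:wait,W:car1-GO | queues: N=0 E=0 S=0 W=4
Cars crossed by step 3: 3

Answer: 3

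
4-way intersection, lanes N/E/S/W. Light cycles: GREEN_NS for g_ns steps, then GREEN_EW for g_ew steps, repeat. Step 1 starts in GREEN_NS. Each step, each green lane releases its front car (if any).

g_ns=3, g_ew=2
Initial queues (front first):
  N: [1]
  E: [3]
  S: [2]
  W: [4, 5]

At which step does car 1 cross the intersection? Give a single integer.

Step 1 [NS]: N:car1-GO,E:wait,S:car2-GO,W:wait | queues: N=0 E=1 S=0 W=2
Step 2 [NS]: N:empty,E:wait,S:empty,W:wait | queues: N=0 E=1 S=0 W=2
Step 3 [NS]: N:empty,E:wait,S:empty,W:wait | queues: N=0 E=1 S=0 W=2
Step 4 [EW]: N:wait,E:car3-GO,S:wait,W:car4-GO | queues: N=0 E=0 S=0 W=1
Step 5 [EW]: N:wait,E:empty,S:wait,W:car5-GO | queues: N=0 E=0 S=0 W=0
Car 1 crosses at step 1

1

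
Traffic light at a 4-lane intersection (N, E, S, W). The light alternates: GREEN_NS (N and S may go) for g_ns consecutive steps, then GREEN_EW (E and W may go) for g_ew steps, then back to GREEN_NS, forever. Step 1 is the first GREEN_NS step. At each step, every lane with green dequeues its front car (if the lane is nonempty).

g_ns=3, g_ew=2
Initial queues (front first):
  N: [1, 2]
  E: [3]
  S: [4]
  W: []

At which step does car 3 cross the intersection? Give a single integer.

Step 1 [NS]: N:car1-GO,E:wait,S:car4-GO,W:wait | queues: N=1 E=1 S=0 W=0
Step 2 [NS]: N:car2-GO,E:wait,S:empty,W:wait | queues: N=0 E=1 S=0 W=0
Step 3 [NS]: N:empty,E:wait,S:empty,W:wait | queues: N=0 E=1 S=0 W=0
Step 4 [EW]: N:wait,E:car3-GO,S:wait,W:empty | queues: N=0 E=0 S=0 W=0
Car 3 crosses at step 4

4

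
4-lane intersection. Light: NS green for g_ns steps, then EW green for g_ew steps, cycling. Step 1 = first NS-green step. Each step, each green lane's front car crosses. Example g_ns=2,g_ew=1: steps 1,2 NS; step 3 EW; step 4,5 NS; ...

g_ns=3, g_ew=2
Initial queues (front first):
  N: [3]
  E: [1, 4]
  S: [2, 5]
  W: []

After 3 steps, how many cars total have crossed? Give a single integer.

Answer: 3

Derivation:
Step 1 [NS]: N:car3-GO,E:wait,S:car2-GO,W:wait | queues: N=0 E=2 S=1 W=0
Step 2 [NS]: N:empty,E:wait,S:car5-GO,W:wait | queues: N=0 E=2 S=0 W=0
Step 3 [NS]: N:empty,E:wait,S:empty,W:wait | queues: N=0 E=2 S=0 W=0
Cars crossed by step 3: 3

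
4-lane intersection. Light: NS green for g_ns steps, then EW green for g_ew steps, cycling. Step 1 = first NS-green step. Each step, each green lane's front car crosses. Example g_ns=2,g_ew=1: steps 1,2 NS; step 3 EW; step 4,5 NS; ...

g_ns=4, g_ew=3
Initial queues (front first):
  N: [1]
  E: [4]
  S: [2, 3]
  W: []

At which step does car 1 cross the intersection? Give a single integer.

Step 1 [NS]: N:car1-GO,E:wait,S:car2-GO,W:wait | queues: N=0 E=1 S=1 W=0
Step 2 [NS]: N:empty,E:wait,S:car3-GO,W:wait | queues: N=0 E=1 S=0 W=0
Step 3 [NS]: N:empty,E:wait,S:empty,W:wait | queues: N=0 E=1 S=0 W=0
Step 4 [NS]: N:empty,E:wait,S:empty,W:wait | queues: N=0 E=1 S=0 W=0
Step 5 [EW]: N:wait,E:car4-GO,S:wait,W:empty | queues: N=0 E=0 S=0 W=0
Car 1 crosses at step 1

1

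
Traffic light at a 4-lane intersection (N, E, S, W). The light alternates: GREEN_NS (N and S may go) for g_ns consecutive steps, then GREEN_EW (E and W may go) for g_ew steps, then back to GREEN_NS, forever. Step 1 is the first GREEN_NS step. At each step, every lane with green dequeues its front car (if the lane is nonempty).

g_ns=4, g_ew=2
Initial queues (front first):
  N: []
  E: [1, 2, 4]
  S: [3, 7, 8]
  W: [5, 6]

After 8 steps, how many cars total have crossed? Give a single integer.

Answer: 7

Derivation:
Step 1 [NS]: N:empty,E:wait,S:car3-GO,W:wait | queues: N=0 E=3 S=2 W=2
Step 2 [NS]: N:empty,E:wait,S:car7-GO,W:wait | queues: N=0 E=3 S=1 W=2
Step 3 [NS]: N:empty,E:wait,S:car8-GO,W:wait | queues: N=0 E=3 S=0 W=2
Step 4 [NS]: N:empty,E:wait,S:empty,W:wait | queues: N=0 E=3 S=0 W=2
Step 5 [EW]: N:wait,E:car1-GO,S:wait,W:car5-GO | queues: N=0 E=2 S=0 W=1
Step 6 [EW]: N:wait,E:car2-GO,S:wait,W:car6-GO | queues: N=0 E=1 S=0 W=0
Step 7 [NS]: N:empty,E:wait,S:empty,W:wait | queues: N=0 E=1 S=0 W=0
Step 8 [NS]: N:empty,E:wait,S:empty,W:wait | queues: N=0 E=1 S=0 W=0
Cars crossed by step 8: 7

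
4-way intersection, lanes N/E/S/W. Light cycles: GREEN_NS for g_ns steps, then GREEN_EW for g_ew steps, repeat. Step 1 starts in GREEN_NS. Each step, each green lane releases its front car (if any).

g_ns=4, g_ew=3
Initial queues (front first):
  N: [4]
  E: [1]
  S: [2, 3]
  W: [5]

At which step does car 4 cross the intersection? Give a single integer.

Step 1 [NS]: N:car4-GO,E:wait,S:car2-GO,W:wait | queues: N=0 E=1 S=1 W=1
Step 2 [NS]: N:empty,E:wait,S:car3-GO,W:wait | queues: N=0 E=1 S=0 W=1
Step 3 [NS]: N:empty,E:wait,S:empty,W:wait | queues: N=0 E=1 S=0 W=1
Step 4 [NS]: N:empty,E:wait,S:empty,W:wait | queues: N=0 E=1 S=0 W=1
Step 5 [EW]: N:wait,E:car1-GO,S:wait,W:car5-GO | queues: N=0 E=0 S=0 W=0
Car 4 crosses at step 1

1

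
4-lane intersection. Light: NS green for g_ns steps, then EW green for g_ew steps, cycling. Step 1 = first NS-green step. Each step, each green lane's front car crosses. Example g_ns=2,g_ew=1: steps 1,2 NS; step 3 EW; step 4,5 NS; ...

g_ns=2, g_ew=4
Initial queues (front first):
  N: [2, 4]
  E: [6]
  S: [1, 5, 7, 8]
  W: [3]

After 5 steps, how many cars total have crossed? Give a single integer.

Answer: 6

Derivation:
Step 1 [NS]: N:car2-GO,E:wait,S:car1-GO,W:wait | queues: N=1 E=1 S=3 W=1
Step 2 [NS]: N:car4-GO,E:wait,S:car5-GO,W:wait | queues: N=0 E=1 S=2 W=1
Step 3 [EW]: N:wait,E:car6-GO,S:wait,W:car3-GO | queues: N=0 E=0 S=2 W=0
Step 4 [EW]: N:wait,E:empty,S:wait,W:empty | queues: N=0 E=0 S=2 W=0
Step 5 [EW]: N:wait,E:empty,S:wait,W:empty | queues: N=0 E=0 S=2 W=0
Cars crossed by step 5: 6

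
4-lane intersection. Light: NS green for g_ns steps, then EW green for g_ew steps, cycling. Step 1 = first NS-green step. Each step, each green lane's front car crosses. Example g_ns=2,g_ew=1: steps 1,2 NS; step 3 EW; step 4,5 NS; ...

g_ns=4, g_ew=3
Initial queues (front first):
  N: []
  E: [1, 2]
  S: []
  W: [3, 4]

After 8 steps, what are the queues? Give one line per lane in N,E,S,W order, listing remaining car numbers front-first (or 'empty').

Step 1 [NS]: N:empty,E:wait,S:empty,W:wait | queues: N=0 E=2 S=0 W=2
Step 2 [NS]: N:empty,E:wait,S:empty,W:wait | queues: N=0 E=2 S=0 W=2
Step 3 [NS]: N:empty,E:wait,S:empty,W:wait | queues: N=0 E=2 S=0 W=2
Step 4 [NS]: N:empty,E:wait,S:empty,W:wait | queues: N=0 E=2 S=0 W=2
Step 5 [EW]: N:wait,E:car1-GO,S:wait,W:car3-GO | queues: N=0 E=1 S=0 W=1
Step 6 [EW]: N:wait,E:car2-GO,S:wait,W:car4-GO | queues: N=0 E=0 S=0 W=0

N: empty
E: empty
S: empty
W: empty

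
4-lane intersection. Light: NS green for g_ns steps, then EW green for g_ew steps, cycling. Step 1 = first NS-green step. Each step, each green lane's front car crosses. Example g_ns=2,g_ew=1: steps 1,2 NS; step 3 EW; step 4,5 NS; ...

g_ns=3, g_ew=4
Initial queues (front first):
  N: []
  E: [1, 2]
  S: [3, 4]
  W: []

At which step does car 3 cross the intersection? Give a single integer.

Step 1 [NS]: N:empty,E:wait,S:car3-GO,W:wait | queues: N=0 E=2 S=1 W=0
Step 2 [NS]: N:empty,E:wait,S:car4-GO,W:wait | queues: N=0 E=2 S=0 W=0
Step 3 [NS]: N:empty,E:wait,S:empty,W:wait | queues: N=0 E=2 S=0 W=0
Step 4 [EW]: N:wait,E:car1-GO,S:wait,W:empty | queues: N=0 E=1 S=0 W=0
Step 5 [EW]: N:wait,E:car2-GO,S:wait,W:empty | queues: N=0 E=0 S=0 W=0
Car 3 crosses at step 1

1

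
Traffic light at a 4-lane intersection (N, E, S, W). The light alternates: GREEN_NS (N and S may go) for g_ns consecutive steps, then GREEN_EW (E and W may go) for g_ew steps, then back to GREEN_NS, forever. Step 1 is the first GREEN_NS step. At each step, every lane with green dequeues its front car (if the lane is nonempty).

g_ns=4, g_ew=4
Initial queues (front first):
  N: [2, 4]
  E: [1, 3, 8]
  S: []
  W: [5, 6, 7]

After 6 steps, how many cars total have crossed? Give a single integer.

Answer: 6

Derivation:
Step 1 [NS]: N:car2-GO,E:wait,S:empty,W:wait | queues: N=1 E=3 S=0 W=3
Step 2 [NS]: N:car4-GO,E:wait,S:empty,W:wait | queues: N=0 E=3 S=0 W=3
Step 3 [NS]: N:empty,E:wait,S:empty,W:wait | queues: N=0 E=3 S=0 W=3
Step 4 [NS]: N:empty,E:wait,S:empty,W:wait | queues: N=0 E=3 S=0 W=3
Step 5 [EW]: N:wait,E:car1-GO,S:wait,W:car5-GO | queues: N=0 E=2 S=0 W=2
Step 6 [EW]: N:wait,E:car3-GO,S:wait,W:car6-GO | queues: N=0 E=1 S=0 W=1
Cars crossed by step 6: 6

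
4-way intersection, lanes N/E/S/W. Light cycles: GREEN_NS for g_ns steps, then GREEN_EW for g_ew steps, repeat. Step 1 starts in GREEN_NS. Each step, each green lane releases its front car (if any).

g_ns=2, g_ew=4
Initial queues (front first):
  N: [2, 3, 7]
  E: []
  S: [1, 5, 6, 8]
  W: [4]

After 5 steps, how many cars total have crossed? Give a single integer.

Step 1 [NS]: N:car2-GO,E:wait,S:car1-GO,W:wait | queues: N=2 E=0 S=3 W=1
Step 2 [NS]: N:car3-GO,E:wait,S:car5-GO,W:wait | queues: N=1 E=0 S=2 W=1
Step 3 [EW]: N:wait,E:empty,S:wait,W:car4-GO | queues: N=1 E=0 S=2 W=0
Step 4 [EW]: N:wait,E:empty,S:wait,W:empty | queues: N=1 E=0 S=2 W=0
Step 5 [EW]: N:wait,E:empty,S:wait,W:empty | queues: N=1 E=0 S=2 W=0
Cars crossed by step 5: 5

Answer: 5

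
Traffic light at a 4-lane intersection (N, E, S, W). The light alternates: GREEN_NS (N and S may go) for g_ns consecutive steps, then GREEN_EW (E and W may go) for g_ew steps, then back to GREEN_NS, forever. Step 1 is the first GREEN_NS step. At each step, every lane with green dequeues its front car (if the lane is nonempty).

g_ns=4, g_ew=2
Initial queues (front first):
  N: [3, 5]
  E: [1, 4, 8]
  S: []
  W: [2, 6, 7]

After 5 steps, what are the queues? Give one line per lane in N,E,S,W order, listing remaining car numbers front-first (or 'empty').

Step 1 [NS]: N:car3-GO,E:wait,S:empty,W:wait | queues: N=1 E=3 S=0 W=3
Step 2 [NS]: N:car5-GO,E:wait,S:empty,W:wait | queues: N=0 E=3 S=0 W=3
Step 3 [NS]: N:empty,E:wait,S:empty,W:wait | queues: N=0 E=3 S=0 W=3
Step 4 [NS]: N:empty,E:wait,S:empty,W:wait | queues: N=0 E=3 S=0 W=3
Step 5 [EW]: N:wait,E:car1-GO,S:wait,W:car2-GO | queues: N=0 E=2 S=0 W=2

N: empty
E: 4 8
S: empty
W: 6 7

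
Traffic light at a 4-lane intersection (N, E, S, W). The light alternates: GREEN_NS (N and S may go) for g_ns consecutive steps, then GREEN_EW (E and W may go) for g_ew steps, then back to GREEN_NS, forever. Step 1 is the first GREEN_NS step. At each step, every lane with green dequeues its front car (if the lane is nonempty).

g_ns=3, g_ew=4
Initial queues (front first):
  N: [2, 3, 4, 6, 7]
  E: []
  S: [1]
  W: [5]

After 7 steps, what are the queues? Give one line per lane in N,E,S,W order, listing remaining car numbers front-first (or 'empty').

Step 1 [NS]: N:car2-GO,E:wait,S:car1-GO,W:wait | queues: N=4 E=0 S=0 W=1
Step 2 [NS]: N:car3-GO,E:wait,S:empty,W:wait | queues: N=3 E=0 S=0 W=1
Step 3 [NS]: N:car4-GO,E:wait,S:empty,W:wait | queues: N=2 E=0 S=0 W=1
Step 4 [EW]: N:wait,E:empty,S:wait,W:car5-GO | queues: N=2 E=0 S=0 W=0
Step 5 [EW]: N:wait,E:empty,S:wait,W:empty | queues: N=2 E=0 S=0 W=0
Step 6 [EW]: N:wait,E:empty,S:wait,W:empty | queues: N=2 E=0 S=0 W=0
Step 7 [EW]: N:wait,E:empty,S:wait,W:empty | queues: N=2 E=0 S=0 W=0

N: 6 7
E: empty
S: empty
W: empty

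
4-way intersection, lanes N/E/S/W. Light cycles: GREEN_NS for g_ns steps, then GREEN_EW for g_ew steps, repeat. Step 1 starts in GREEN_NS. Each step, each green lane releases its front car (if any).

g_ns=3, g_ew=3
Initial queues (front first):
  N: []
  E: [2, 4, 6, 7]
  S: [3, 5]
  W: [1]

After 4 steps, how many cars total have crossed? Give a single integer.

Step 1 [NS]: N:empty,E:wait,S:car3-GO,W:wait | queues: N=0 E=4 S=1 W=1
Step 2 [NS]: N:empty,E:wait,S:car5-GO,W:wait | queues: N=0 E=4 S=0 W=1
Step 3 [NS]: N:empty,E:wait,S:empty,W:wait | queues: N=0 E=4 S=0 W=1
Step 4 [EW]: N:wait,E:car2-GO,S:wait,W:car1-GO | queues: N=0 E=3 S=0 W=0
Cars crossed by step 4: 4

Answer: 4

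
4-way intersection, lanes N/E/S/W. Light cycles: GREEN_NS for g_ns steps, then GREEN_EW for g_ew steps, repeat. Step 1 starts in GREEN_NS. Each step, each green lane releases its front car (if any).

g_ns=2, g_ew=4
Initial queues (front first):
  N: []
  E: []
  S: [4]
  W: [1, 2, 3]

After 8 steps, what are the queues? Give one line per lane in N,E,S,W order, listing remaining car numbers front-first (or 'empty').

Step 1 [NS]: N:empty,E:wait,S:car4-GO,W:wait | queues: N=0 E=0 S=0 W=3
Step 2 [NS]: N:empty,E:wait,S:empty,W:wait | queues: N=0 E=0 S=0 W=3
Step 3 [EW]: N:wait,E:empty,S:wait,W:car1-GO | queues: N=0 E=0 S=0 W=2
Step 4 [EW]: N:wait,E:empty,S:wait,W:car2-GO | queues: N=0 E=0 S=0 W=1
Step 5 [EW]: N:wait,E:empty,S:wait,W:car3-GO | queues: N=0 E=0 S=0 W=0

N: empty
E: empty
S: empty
W: empty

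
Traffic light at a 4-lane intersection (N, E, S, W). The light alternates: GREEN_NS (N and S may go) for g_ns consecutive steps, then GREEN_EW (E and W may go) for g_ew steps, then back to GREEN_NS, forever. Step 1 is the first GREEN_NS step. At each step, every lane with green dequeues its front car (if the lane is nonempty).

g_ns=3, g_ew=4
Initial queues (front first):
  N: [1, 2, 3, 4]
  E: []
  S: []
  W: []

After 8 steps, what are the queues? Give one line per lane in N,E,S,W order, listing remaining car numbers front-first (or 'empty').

Step 1 [NS]: N:car1-GO,E:wait,S:empty,W:wait | queues: N=3 E=0 S=0 W=0
Step 2 [NS]: N:car2-GO,E:wait,S:empty,W:wait | queues: N=2 E=0 S=0 W=0
Step 3 [NS]: N:car3-GO,E:wait,S:empty,W:wait | queues: N=1 E=0 S=0 W=0
Step 4 [EW]: N:wait,E:empty,S:wait,W:empty | queues: N=1 E=0 S=0 W=0
Step 5 [EW]: N:wait,E:empty,S:wait,W:empty | queues: N=1 E=0 S=0 W=0
Step 6 [EW]: N:wait,E:empty,S:wait,W:empty | queues: N=1 E=0 S=0 W=0
Step 7 [EW]: N:wait,E:empty,S:wait,W:empty | queues: N=1 E=0 S=0 W=0
Step 8 [NS]: N:car4-GO,E:wait,S:empty,W:wait | queues: N=0 E=0 S=0 W=0

N: empty
E: empty
S: empty
W: empty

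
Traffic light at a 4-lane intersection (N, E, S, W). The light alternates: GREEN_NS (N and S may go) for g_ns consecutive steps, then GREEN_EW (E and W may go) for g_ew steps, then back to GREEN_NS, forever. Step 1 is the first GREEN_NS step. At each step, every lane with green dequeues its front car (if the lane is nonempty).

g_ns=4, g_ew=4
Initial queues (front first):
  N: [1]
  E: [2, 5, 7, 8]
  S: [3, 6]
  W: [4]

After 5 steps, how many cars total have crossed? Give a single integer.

Answer: 5

Derivation:
Step 1 [NS]: N:car1-GO,E:wait,S:car3-GO,W:wait | queues: N=0 E=4 S=1 W=1
Step 2 [NS]: N:empty,E:wait,S:car6-GO,W:wait | queues: N=0 E=4 S=0 W=1
Step 3 [NS]: N:empty,E:wait,S:empty,W:wait | queues: N=0 E=4 S=0 W=1
Step 4 [NS]: N:empty,E:wait,S:empty,W:wait | queues: N=0 E=4 S=0 W=1
Step 5 [EW]: N:wait,E:car2-GO,S:wait,W:car4-GO | queues: N=0 E=3 S=0 W=0
Cars crossed by step 5: 5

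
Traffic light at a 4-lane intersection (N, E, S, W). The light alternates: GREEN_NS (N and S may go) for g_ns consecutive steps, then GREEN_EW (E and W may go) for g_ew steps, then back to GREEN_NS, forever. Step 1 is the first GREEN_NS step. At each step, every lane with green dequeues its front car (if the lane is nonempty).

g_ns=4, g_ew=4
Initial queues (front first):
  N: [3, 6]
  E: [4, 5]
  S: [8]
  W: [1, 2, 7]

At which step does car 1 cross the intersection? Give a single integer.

Step 1 [NS]: N:car3-GO,E:wait,S:car8-GO,W:wait | queues: N=1 E=2 S=0 W=3
Step 2 [NS]: N:car6-GO,E:wait,S:empty,W:wait | queues: N=0 E=2 S=0 W=3
Step 3 [NS]: N:empty,E:wait,S:empty,W:wait | queues: N=0 E=2 S=0 W=3
Step 4 [NS]: N:empty,E:wait,S:empty,W:wait | queues: N=0 E=2 S=0 W=3
Step 5 [EW]: N:wait,E:car4-GO,S:wait,W:car1-GO | queues: N=0 E=1 S=0 W=2
Step 6 [EW]: N:wait,E:car5-GO,S:wait,W:car2-GO | queues: N=0 E=0 S=0 W=1
Step 7 [EW]: N:wait,E:empty,S:wait,W:car7-GO | queues: N=0 E=0 S=0 W=0
Car 1 crosses at step 5

5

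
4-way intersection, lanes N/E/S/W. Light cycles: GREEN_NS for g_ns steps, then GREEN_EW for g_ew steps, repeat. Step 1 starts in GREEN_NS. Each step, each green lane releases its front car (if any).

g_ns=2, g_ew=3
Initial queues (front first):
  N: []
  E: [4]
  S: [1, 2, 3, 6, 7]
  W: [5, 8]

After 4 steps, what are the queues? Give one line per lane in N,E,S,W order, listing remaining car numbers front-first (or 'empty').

Step 1 [NS]: N:empty,E:wait,S:car1-GO,W:wait | queues: N=0 E=1 S=4 W=2
Step 2 [NS]: N:empty,E:wait,S:car2-GO,W:wait | queues: N=0 E=1 S=3 W=2
Step 3 [EW]: N:wait,E:car4-GO,S:wait,W:car5-GO | queues: N=0 E=0 S=3 W=1
Step 4 [EW]: N:wait,E:empty,S:wait,W:car8-GO | queues: N=0 E=0 S=3 W=0

N: empty
E: empty
S: 3 6 7
W: empty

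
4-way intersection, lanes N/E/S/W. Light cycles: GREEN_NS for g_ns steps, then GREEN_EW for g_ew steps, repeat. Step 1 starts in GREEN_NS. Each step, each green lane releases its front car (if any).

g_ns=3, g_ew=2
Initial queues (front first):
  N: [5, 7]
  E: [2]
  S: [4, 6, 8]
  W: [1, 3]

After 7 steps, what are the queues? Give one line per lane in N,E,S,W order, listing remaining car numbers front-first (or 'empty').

Step 1 [NS]: N:car5-GO,E:wait,S:car4-GO,W:wait | queues: N=1 E=1 S=2 W=2
Step 2 [NS]: N:car7-GO,E:wait,S:car6-GO,W:wait | queues: N=0 E=1 S=1 W=2
Step 3 [NS]: N:empty,E:wait,S:car8-GO,W:wait | queues: N=0 E=1 S=0 W=2
Step 4 [EW]: N:wait,E:car2-GO,S:wait,W:car1-GO | queues: N=0 E=0 S=0 W=1
Step 5 [EW]: N:wait,E:empty,S:wait,W:car3-GO | queues: N=0 E=0 S=0 W=0

N: empty
E: empty
S: empty
W: empty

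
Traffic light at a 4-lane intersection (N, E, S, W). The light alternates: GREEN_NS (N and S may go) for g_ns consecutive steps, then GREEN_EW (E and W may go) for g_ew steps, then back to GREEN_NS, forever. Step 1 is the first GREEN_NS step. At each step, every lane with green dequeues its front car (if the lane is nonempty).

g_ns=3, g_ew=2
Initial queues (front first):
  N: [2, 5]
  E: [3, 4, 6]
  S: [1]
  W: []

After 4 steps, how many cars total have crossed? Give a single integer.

Answer: 4

Derivation:
Step 1 [NS]: N:car2-GO,E:wait,S:car1-GO,W:wait | queues: N=1 E=3 S=0 W=0
Step 2 [NS]: N:car5-GO,E:wait,S:empty,W:wait | queues: N=0 E=3 S=0 W=0
Step 3 [NS]: N:empty,E:wait,S:empty,W:wait | queues: N=0 E=3 S=0 W=0
Step 4 [EW]: N:wait,E:car3-GO,S:wait,W:empty | queues: N=0 E=2 S=0 W=0
Cars crossed by step 4: 4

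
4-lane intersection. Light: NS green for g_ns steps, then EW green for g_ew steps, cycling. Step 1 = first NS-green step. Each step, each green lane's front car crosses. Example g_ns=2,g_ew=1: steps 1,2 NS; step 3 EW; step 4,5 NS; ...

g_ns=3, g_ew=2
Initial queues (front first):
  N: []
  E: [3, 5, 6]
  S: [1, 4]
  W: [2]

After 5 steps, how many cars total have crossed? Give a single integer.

Answer: 5

Derivation:
Step 1 [NS]: N:empty,E:wait,S:car1-GO,W:wait | queues: N=0 E=3 S=1 W=1
Step 2 [NS]: N:empty,E:wait,S:car4-GO,W:wait | queues: N=0 E=3 S=0 W=1
Step 3 [NS]: N:empty,E:wait,S:empty,W:wait | queues: N=0 E=3 S=0 W=1
Step 4 [EW]: N:wait,E:car3-GO,S:wait,W:car2-GO | queues: N=0 E=2 S=0 W=0
Step 5 [EW]: N:wait,E:car5-GO,S:wait,W:empty | queues: N=0 E=1 S=0 W=0
Cars crossed by step 5: 5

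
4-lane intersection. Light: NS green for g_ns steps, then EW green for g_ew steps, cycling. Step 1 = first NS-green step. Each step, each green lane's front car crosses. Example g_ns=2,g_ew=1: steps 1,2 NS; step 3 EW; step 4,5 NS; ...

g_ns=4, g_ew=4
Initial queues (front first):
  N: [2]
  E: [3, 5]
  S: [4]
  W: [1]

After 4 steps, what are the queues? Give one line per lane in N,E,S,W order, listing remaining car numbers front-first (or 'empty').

Step 1 [NS]: N:car2-GO,E:wait,S:car4-GO,W:wait | queues: N=0 E=2 S=0 W=1
Step 2 [NS]: N:empty,E:wait,S:empty,W:wait | queues: N=0 E=2 S=0 W=1
Step 3 [NS]: N:empty,E:wait,S:empty,W:wait | queues: N=0 E=2 S=0 W=1
Step 4 [NS]: N:empty,E:wait,S:empty,W:wait | queues: N=0 E=2 S=0 W=1

N: empty
E: 3 5
S: empty
W: 1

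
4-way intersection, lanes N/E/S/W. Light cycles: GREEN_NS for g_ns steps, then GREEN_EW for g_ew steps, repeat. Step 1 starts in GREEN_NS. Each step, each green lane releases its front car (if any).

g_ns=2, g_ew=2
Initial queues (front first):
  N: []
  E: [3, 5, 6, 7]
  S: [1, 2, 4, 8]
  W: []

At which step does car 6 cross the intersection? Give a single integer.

Step 1 [NS]: N:empty,E:wait,S:car1-GO,W:wait | queues: N=0 E=4 S=3 W=0
Step 2 [NS]: N:empty,E:wait,S:car2-GO,W:wait | queues: N=0 E=4 S=2 W=0
Step 3 [EW]: N:wait,E:car3-GO,S:wait,W:empty | queues: N=0 E=3 S=2 W=0
Step 4 [EW]: N:wait,E:car5-GO,S:wait,W:empty | queues: N=0 E=2 S=2 W=0
Step 5 [NS]: N:empty,E:wait,S:car4-GO,W:wait | queues: N=0 E=2 S=1 W=0
Step 6 [NS]: N:empty,E:wait,S:car8-GO,W:wait | queues: N=0 E=2 S=0 W=0
Step 7 [EW]: N:wait,E:car6-GO,S:wait,W:empty | queues: N=0 E=1 S=0 W=0
Step 8 [EW]: N:wait,E:car7-GO,S:wait,W:empty | queues: N=0 E=0 S=0 W=0
Car 6 crosses at step 7

7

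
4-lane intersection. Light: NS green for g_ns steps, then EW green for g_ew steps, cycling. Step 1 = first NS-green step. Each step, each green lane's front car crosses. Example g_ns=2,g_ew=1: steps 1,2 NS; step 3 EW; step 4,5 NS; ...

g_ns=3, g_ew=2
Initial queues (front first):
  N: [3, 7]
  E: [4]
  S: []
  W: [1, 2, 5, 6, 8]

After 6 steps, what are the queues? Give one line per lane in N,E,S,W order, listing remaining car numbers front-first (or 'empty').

Step 1 [NS]: N:car3-GO,E:wait,S:empty,W:wait | queues: N=1 E=1 S=0 W=5
Step 2 [NS]: N:car7-GO,E:wait,S:empty,W:wait | queues: N=0 E=1 S=0 W=5
Step 3 [NS]: N:empty,E:wait,S:empty,W:wait | queues: N=0 E=1 S=0 W=5
Step 4 [EW]: N:wait,E:car4-GO,S:wait,W:car1-GO | queues: N=0 E=0 S=0 W=4
Step 5 [EW]: N:wait,E:empty,S:wait,W:car2-GO | queues: N=0 E=0 S=0 W=3
Step 6 [NS]: N:empty,E:wait,S:empty,W:wait | queues: N=0 E=0 S=0 W=3

N: empty
E: empty
S: empty
W: 5 6 8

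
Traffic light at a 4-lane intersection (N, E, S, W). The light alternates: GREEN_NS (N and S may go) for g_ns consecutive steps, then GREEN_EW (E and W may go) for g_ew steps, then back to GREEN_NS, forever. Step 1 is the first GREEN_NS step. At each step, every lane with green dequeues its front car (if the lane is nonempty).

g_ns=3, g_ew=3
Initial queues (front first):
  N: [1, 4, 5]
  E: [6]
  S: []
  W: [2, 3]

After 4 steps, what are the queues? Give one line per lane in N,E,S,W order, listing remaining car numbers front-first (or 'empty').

Step 1 [NS]: N:car1-GO,E:wait,S:empty,W:wait | queues: N=2 E=1 S=0 W=2
Step 2 [NS]: N:car4-GO,E:wait,S:empty,W:wait | queues: N=1 E=1 S=0 W=2
Step 3 [NS]: N:car5-GO,E:wait,S:empty,W:wait | queues: N=0 E=1 S=0 W=2
Step 4 [EW]: N:wait,E:car6-GO,S:wait,W:car2-GO | queues: N=0 E=0 S=0 W=1

N: empty
E: empty
S: empty
W: 3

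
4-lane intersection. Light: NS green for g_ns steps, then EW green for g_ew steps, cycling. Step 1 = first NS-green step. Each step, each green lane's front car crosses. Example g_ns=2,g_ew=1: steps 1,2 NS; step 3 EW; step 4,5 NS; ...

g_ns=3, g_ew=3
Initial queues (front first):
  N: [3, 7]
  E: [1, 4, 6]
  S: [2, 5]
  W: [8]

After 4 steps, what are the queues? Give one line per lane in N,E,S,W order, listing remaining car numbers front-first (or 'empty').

Step 1 [NS]: N:car3-GO,E:wait,S:car2-GO,W:wait | queues: N=1 E=3 S=1 W=1
Step 2 [NS]: N:car7-GO,E:wait,S:car5-GO,W:wait | queues: N=0 E=3 S=0 W=1
Step 3 [NS]: N:empty,E:wait,S:empty,W:wait | queues: N=0 E=3 S=0 W=1
Step 4 [EW]: N:wait,E:car1-GO,S:wait,W:car8-GO | queues: N=0 E=2 S=0 W=0

N: empty
E: 4 6
S: empty
W: empty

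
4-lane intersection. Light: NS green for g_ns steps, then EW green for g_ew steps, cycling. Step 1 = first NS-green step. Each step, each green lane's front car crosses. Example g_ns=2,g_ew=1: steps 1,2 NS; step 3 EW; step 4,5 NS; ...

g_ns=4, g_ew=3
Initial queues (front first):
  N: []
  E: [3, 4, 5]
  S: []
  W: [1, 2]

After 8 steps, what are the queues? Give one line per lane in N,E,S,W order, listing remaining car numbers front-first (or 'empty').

Step 1 [NS]: N:empty,E:wait,S:empty,W:wait | queues: N=0 E=3 S=0 W=2
Step 2 [NS]: N:empty,E:wait,S:empty,W:wait | queues: N=0 E=3 S=0 W=2
Step 3 [NS]: N:empty,E:wait,S:empty,W:wait | queues: N=0 E=3 S=0 W=2
Step 4 [NS]: N:empty,E:wait,S:empty,W:wait | queues: N=0 E=3 S=0 W=2
Step 5 [EW]: N:wait,E:car3-GO,S:wait,W:car1-GO | queues: N=0 E=2 S=0 W=1
Step 6 [EW]: N:wait,E:car4-GO,S:wait,W:car2-GO | queues: N=0 E=1 S=0 W=0
Step 7 [EW]: N:wait,E:car5-GO,S:wait,W:empty | queues: N=0 E=0 S=0 W=0

N: empty
E: empty
S: empty
W: empty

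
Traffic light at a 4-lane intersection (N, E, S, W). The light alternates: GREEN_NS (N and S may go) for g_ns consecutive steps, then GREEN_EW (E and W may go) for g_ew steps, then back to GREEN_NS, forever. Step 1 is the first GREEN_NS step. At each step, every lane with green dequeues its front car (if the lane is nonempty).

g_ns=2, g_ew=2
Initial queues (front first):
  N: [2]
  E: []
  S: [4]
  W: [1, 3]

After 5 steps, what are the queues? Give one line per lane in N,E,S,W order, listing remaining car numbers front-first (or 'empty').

Step 1 [NS]: N:car2-GO,E:wait,S:car4-GO,W:wait | queues: N=0 E=0 S=0 W=2
Step 2 [NS]: N:empty,E:wait,S:empty,W:wait | queues: N=0 E=0 S=0 W=2
Step 3 [EW]: N:wait,E:empty,S:wait,W:car1-GO | queues: N=0 E=0 S=0 W=1
Step 4 [EW]: N:wait,E:empty,S:wait,W:car3-GO | queues: N=0 E=0 S=0 W=0

N: empty
E: empty
S: empty
W: empty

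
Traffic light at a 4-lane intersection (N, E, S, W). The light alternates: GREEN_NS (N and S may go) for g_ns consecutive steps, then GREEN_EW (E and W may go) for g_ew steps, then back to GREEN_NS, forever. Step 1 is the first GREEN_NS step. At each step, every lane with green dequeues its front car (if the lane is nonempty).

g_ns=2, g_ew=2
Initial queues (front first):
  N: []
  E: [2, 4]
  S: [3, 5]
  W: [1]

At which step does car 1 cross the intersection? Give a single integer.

Step 1 [NS]: N:empty,E:wait,S:car3-GO,W:wait | queues: N=0 E=2 S=1 W=1
Step 2 [NS]: N:empty,E:wait,S:car5-GO,W:wait | queues: N=0 E=2 S=0 W=1
Step 3 [EW]: N:wait,E:car2-GO,S:wait,W:car1-GO | queues: N=0 E=1 S=0 W=0
Step 4 [EW]: N:wait,E:car4-GO,S:wait,W:empty | queues: N=0 E=0 S=0 W=0
Car 1 crosses at step 3

3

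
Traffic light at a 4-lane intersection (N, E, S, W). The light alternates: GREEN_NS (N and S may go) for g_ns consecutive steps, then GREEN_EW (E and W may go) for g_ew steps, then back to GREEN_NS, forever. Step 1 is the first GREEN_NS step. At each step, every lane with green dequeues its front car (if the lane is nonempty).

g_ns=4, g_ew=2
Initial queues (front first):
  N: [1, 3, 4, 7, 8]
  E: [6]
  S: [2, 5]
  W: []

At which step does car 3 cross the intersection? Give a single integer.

Step 1 [NS]: N:car1-GO,E:wait,S:car2-GO,W:wait | queues: N=4 E=1 S=1 W=0
Step 2 [NS]: N:car3-GO,E:wait,S:car5-GO,W:wait | queues: N=3 E=1 S=0 W=0
Step 3 [NS]: N:car4-GO,E:wait,S:empty,W:wait | queues: N=2 E=1 S=0 W=0
Step 4 [NS]: N:car7-GO,E:wait,S:empty,W:wait | queues: N=1 E=1 S=0 W=0
Step 5 [EW]: N:wait,E:car6-GO,S:wait,W:empty | queues: N=1 E=0 S=0 W=0
Step 6 [EW]: N:wait,E:empty,S:wait,W:empty | queues: N=1 E=0 S=0 W=0
Step 7 [NS]: N:car8-GO,E:wait,S:empty,W:wait | queues: N=0 E=0 S=0 W=0
Car 3 crosses at step 2

2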